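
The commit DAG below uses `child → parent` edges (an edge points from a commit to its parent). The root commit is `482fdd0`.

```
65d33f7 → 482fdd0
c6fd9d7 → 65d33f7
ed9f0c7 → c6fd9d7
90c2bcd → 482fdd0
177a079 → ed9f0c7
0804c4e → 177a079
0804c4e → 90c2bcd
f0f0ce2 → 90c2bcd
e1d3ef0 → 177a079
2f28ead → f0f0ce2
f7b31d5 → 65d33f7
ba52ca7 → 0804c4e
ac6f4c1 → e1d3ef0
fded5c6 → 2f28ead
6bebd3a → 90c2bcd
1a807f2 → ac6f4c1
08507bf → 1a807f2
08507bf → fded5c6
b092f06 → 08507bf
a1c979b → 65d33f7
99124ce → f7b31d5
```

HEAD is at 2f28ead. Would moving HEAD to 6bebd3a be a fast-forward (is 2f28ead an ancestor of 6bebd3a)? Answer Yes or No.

No

A fast-forward from 2f28ead to 6bebd3a is possible iff 2f28ead is an ancestor of 6bebd3a.
Ancestors of 6bebd3a: {482fdd0, 6bebd3a, 90c2bcd}.
2f28ead is not among them, so fast-forward is not possible.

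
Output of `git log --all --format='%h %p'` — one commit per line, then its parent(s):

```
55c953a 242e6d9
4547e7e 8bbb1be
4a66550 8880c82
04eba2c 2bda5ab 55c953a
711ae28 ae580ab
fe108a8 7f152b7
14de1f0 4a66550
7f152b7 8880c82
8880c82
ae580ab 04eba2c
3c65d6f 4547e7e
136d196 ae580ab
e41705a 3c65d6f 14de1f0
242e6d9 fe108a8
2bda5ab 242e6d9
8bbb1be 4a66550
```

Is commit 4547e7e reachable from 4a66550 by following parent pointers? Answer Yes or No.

Ancestors of 4a66550: {4a66550, 8880c82}.
4547e7e is not in that set, so it is not an ancestor of 4a66550.

No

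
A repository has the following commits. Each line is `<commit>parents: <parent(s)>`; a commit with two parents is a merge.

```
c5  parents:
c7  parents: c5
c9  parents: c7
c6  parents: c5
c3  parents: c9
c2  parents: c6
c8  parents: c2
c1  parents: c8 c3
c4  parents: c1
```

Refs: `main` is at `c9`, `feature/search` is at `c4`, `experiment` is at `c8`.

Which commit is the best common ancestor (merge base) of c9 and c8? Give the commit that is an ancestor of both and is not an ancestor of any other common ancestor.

Ancestors of c9: {c5, c7, c9}.
Ancestors of c8: {c2, c5, c6, c8}.
Common ancestors: {c5}.
The only common ancestor is c5, so it is the merge base.

c5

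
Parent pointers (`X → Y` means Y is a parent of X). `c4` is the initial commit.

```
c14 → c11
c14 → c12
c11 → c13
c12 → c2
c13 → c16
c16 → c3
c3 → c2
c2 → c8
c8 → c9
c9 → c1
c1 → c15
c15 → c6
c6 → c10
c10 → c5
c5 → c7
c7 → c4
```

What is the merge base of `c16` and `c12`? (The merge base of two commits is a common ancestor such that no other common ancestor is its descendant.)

c2

Ancestors of c16: {c1, c10, c15, c16, c2, c3, c4, c5, c6, c7, c8, c9}.
Ancestors of c12: {c1, c10, c12, c15, c2, c4, c5, c6, c7, c8, c9}.
Common ancestors: {c1, c10, c15, c2, c4, c5, c6, c7, c8, c9}.
Among these, c2 is not an ancestor of any other common ancestor — it is the merge base.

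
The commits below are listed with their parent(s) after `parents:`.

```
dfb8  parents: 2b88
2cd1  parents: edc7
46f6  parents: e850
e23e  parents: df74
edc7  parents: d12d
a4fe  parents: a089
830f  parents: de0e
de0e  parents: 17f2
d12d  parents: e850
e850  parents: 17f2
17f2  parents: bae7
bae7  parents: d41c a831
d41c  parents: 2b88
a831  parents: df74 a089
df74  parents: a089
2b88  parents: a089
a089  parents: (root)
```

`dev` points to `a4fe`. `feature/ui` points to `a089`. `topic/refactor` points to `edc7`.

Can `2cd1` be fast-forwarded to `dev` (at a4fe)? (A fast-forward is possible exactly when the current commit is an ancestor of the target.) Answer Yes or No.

A fast-forward from 2cd1 to a4fe is possible iff 2cd1 is an ancestor of a4fe.
Ancestors of a4fe: {a089, a4fe}.
2cd1 is not among them, so fast-forward is not possible.

No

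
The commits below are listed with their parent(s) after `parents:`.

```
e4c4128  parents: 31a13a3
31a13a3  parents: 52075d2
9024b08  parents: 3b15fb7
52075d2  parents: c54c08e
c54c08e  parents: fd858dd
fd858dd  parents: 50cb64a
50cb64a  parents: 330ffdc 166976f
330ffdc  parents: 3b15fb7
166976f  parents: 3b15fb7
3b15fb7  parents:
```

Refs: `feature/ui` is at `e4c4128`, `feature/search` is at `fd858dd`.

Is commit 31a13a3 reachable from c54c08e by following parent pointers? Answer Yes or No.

Ancestors of c54c08e: {166976f, 330ffdc, 3b15fb7, 50cb64a, c54c08e, fd858dd}.
31a13a3 is not in that set, so it is not an ancestor of c54c08e.

No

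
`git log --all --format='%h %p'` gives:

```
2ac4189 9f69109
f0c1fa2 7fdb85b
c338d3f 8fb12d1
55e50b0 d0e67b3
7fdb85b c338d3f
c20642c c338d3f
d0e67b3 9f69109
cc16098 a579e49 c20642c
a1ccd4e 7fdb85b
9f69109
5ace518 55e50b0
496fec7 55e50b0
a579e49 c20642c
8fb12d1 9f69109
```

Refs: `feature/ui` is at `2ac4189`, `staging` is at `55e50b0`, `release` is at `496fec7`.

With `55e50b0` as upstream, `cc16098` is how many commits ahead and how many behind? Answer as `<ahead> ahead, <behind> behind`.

5 ahead, 2 behind

Reachable from cc16098: {8fb12d1, 9f69109, a579e49, c20642c, c338d3f, cc16098}.
Reachable from 55e50b0: {55e50b0, 9f69109, d0e67b3}.
Only in cc16098's history (ahead): {8fb12d1, a579e49, c20642c, c338d3f, cc16098} — 5.
Only in 55e50b0's history (behind): {55e50b0, d0e67b3} — 2.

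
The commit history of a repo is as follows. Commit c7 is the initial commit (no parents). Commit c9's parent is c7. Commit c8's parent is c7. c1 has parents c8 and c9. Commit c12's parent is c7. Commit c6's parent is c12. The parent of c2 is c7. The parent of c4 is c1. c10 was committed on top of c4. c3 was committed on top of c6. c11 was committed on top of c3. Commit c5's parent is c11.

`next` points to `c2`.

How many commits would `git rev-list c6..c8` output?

Reachable from c8: {c7, c8}.
Reachable from c6: {c12, c6, c7}.
In c8's history but not c6's: {c8} — 1 commit.

1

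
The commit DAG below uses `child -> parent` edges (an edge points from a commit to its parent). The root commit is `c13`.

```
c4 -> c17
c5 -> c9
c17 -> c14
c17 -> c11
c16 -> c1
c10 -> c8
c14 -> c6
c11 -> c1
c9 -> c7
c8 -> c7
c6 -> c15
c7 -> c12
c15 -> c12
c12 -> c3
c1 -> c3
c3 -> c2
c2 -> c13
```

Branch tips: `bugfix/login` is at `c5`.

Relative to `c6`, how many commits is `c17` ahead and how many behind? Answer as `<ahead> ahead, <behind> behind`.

Reachable from c17: {c1, c11, c12, c13, c14, c15, c17, c2, c3, c6}.
Reachable from c6: {c12, c13, c15, c2, c3, c6}.
Only in c17's history (ahead): {c1, c11, c14, c17} — 4.
Only in c6's history (behind): {} — 0.

4 ahead, 0 behind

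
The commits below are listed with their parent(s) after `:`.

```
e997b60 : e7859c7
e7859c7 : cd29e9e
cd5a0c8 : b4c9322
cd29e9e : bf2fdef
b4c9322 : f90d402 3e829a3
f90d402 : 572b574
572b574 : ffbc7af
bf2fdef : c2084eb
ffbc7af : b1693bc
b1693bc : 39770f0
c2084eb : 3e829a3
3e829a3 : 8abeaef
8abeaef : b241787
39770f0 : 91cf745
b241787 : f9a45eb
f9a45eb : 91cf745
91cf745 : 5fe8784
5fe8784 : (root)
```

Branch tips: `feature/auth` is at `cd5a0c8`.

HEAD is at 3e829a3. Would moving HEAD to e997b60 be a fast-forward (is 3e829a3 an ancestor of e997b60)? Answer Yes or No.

A fast-forward from 3e829a3 to e997b60 is possible iff 3e829a3 is an ancestor of e997b60.
Ancestors of e997b60: {3e829a3, 5fe8784, 8abeaef, 91cf745, b241787, bf2fdef, c2084eb, cd29e9e, e7859c7, e997b60, f9a45eb}.
3e829a3 is among them, so fast-forward is possible.

Yes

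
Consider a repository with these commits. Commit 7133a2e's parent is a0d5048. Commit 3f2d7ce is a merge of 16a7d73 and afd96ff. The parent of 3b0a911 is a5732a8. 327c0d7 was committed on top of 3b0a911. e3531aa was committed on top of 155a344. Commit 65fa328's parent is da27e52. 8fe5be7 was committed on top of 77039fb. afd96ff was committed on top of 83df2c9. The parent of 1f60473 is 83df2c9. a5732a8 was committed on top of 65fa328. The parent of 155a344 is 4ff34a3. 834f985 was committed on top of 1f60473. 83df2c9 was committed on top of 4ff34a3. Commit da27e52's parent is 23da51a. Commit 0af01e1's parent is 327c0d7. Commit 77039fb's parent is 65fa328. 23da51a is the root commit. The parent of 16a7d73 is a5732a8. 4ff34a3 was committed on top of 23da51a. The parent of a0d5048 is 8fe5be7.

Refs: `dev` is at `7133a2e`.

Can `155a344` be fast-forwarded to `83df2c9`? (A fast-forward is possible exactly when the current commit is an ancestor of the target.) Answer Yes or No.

A fast-forward from 155a344 to 83df2c9 is possible iff 155a344 is an ancestor of 83df2c9.
Ancestors of 83df2c9: {23da51a, 4ff34a3, 83df2c9}.
155a344 is not among them, so fast-forward is not possible.

No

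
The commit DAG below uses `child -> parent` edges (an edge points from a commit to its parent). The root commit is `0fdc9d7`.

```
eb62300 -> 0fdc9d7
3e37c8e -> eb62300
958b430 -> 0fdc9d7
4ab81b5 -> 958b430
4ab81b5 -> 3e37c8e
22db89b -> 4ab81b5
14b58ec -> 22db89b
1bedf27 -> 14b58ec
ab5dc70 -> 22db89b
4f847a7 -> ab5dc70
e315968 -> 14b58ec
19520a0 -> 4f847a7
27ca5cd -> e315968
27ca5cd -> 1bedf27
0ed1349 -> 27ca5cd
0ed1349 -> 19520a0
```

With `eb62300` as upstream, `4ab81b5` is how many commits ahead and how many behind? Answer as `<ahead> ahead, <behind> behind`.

Reachable from 4ab81b5: {0fdc9d7, 3e37c8e, 4ab81b5, 958b430, eb62300}.
Reachable from eb62300: {0fdc9d7, eb62300}.
Only in 4ab81b5's history (ahead): {3e37c8e, 4ab81b5, 958b430} — 3.
Only in eb62300's history (behind): {} — 0.

3 ahead, 0 behind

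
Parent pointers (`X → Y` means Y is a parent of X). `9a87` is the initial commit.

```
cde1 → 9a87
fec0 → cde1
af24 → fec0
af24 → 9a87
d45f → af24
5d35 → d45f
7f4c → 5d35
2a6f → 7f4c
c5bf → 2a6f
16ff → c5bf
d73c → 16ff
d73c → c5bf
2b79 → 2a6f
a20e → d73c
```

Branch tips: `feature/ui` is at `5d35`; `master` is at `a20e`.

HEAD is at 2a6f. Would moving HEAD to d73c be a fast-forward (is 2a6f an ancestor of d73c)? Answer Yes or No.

Yes

A fast-forward from 2a6f to d73c is possible iff 2a6f is an ancestor of d73c.
Ancestors of d73c: {16ff, 2a6f, 5d35, 7f4c, 9a87, af24, c5bf, cde1, d45f, d73c, fec0}.
2a6f is among them, so fast-forward is possible.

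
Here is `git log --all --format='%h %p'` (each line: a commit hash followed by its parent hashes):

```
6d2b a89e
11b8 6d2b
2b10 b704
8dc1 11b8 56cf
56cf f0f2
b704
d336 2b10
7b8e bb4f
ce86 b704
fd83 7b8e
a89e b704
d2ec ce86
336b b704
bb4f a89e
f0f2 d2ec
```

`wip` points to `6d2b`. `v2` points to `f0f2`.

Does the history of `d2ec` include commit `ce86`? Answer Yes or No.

Ancestors of d2ec (commits reachable by following parents): {b704, ce86, d2ec}.
ce86 is in that set, so it is an ancestor of d2ec.

Yes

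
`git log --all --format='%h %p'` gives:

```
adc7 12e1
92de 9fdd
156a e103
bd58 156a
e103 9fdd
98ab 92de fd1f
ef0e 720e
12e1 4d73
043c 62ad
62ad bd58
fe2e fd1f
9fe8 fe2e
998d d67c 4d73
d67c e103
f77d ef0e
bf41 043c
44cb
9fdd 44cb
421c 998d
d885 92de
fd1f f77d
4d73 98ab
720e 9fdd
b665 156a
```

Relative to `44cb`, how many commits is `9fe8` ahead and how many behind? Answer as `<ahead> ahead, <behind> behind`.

Reachable from 9fe8: {44cb, 720e, 9fdd, 9fe8, ef0e, f77d, fd1f, fe2e}.
Reachable from 44cb: {44cb}.
Only in 9fe8's history (ahead): {720e, 9fdd, 9fe8, ef0e, f77d, fd1f, fe2e} — 7.
Only in 44cb's history (behind): {} — 0.

7 ahead, 0 behind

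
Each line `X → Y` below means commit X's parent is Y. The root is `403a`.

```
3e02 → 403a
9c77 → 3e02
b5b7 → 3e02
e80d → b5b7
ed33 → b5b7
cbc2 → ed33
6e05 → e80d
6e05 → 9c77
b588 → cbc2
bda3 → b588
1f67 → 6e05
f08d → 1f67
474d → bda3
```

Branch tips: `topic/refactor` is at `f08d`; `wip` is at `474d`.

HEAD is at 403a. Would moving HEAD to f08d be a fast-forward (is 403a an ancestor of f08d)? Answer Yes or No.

A fast-forward from 403a to f08d is possible iff 403a is an ancestor of f08d.
Ancestors of f08d: {1f67, 3e02, 403a, 6e05, 9c77, b5b7, e80d, f08d}.
403a is among them, so fast-forward is possible.

Yes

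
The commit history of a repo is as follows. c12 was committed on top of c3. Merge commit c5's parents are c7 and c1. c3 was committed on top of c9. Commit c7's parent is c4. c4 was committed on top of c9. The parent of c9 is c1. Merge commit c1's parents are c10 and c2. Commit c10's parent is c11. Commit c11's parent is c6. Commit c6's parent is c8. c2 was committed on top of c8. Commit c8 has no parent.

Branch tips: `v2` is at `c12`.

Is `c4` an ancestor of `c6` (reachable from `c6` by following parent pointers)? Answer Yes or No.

No

Ancestors of c6: {c6, c8}.
c4 is not in that set, so it is not an ancestor of c6.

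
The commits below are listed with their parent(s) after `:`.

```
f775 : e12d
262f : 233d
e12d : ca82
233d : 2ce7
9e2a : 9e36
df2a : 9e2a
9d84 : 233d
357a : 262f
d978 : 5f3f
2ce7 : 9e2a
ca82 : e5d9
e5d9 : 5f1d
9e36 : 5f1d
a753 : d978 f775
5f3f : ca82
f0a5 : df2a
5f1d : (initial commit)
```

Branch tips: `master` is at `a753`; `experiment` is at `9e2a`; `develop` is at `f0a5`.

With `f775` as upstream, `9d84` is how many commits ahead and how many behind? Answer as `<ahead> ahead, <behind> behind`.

Reachable from 9d84: {233d, 2ce7, 5f1d, 9d84, 9e2a, 9e36}.
Reachable from f775: {5f1d, ca82, e12d, e5d9, f775}.
Only in 9d84's history (ahead): {233d, 2ce7, 9d84, 9e2a, 9e36} — 5.
Only in f775's history (behind): {ca82, e12d, e5d9, f775} — 4.

5 ahead, 4 behind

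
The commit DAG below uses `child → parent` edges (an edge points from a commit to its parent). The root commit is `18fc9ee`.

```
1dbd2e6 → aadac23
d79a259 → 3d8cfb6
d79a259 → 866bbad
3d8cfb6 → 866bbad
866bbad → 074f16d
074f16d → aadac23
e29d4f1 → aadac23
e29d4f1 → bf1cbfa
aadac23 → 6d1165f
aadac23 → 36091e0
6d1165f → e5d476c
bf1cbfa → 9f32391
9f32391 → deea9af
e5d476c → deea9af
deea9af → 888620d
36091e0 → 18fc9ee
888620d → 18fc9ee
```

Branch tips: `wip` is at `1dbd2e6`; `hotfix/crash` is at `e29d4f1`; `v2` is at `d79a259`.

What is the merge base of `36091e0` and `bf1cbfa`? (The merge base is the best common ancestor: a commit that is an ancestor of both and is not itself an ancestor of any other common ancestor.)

Ancestors of 36091e0: {18fc9ee, 36091e0}.
Ancestors of bf1cbfa: {18fc9ee, 888620d, 9f32391, bf1cbfa, deea9af}.
Common ancestors: {18fc9ee}.
The only common ancestor is 18fc9ee, so it is the merge base.

18fc9ee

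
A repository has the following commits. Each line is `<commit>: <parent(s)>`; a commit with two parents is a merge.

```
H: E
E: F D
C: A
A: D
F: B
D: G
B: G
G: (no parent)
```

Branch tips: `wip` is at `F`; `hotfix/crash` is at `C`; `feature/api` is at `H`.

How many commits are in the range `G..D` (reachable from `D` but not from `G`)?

Reachable from D: {D, G}.
Reachable from G: {G}.
In D's history but not G's: {D} — 1 commit.

1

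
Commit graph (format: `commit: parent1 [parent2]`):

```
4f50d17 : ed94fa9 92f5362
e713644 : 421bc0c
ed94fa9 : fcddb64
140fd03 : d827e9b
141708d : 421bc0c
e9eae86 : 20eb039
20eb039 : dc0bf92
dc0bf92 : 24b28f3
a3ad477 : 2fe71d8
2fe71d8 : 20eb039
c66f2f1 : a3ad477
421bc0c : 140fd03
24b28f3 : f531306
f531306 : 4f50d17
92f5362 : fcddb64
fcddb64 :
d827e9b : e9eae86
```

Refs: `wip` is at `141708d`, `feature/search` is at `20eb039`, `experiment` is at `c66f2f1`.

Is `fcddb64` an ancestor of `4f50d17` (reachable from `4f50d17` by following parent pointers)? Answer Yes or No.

Yes

Ancestors of 4f50d17 (commits reachable by following parents): {4f50d17, 92f5362, ed94fa9, fcddb64}.
fcddb64 is in that set, so it is an ancestor of 4f50d17.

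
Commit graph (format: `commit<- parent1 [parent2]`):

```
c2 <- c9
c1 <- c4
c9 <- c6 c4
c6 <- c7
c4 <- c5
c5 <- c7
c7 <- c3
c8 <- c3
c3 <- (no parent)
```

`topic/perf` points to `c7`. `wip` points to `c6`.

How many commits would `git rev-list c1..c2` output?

3

Reachable from c2: {c2, c3, c4, c5, c6, c7, c9}.
Reachable from c1: {c1, c3, c4, c5, c7}.
In c2's history but not c1's: {c2, c6, c9} — 3 commits.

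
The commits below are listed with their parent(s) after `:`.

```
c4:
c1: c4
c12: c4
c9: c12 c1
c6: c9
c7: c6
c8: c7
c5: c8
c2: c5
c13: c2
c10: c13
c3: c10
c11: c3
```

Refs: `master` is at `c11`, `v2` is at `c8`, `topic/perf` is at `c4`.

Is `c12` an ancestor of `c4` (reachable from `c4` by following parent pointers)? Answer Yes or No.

Ancestors of c4: {c4}.
c12 is not in that set, so it is not an ancestor of c4.

No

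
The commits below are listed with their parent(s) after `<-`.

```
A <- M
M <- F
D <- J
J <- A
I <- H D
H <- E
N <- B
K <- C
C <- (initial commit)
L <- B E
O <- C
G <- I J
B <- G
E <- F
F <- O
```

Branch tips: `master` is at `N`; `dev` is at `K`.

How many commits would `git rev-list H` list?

5

Walking parent pointers from H: reachable set = {C, E, F, H, O}.
That is 5 commits.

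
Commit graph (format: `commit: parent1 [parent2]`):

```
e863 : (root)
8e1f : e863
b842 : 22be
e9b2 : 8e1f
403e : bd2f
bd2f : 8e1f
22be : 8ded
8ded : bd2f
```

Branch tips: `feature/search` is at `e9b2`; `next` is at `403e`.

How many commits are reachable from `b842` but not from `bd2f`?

3

Reachable from b842: {22be, 8ded, 8e1f, b842, bd2f, e863}.
Reachable from bd2f: {8e1f, bd2f, e863}.
In b842's history but not bd2f's: {22be, 8ded, b842} — 3 commits.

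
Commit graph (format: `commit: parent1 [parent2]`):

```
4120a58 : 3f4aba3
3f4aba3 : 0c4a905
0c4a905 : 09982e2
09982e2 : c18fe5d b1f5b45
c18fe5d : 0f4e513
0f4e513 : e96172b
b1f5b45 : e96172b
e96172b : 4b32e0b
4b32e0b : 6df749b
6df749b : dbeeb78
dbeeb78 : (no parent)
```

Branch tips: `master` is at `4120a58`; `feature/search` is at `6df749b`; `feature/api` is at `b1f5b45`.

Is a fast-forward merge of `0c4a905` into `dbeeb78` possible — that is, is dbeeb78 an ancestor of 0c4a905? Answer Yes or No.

A fast-forward from dbeeb78 to 0c4a905 is possible iff dbeeb78 is an ancestor of 0c4a905.
Ancestors of 0c4a905: {09982e2, 0c4a905, 0f4e513, 4b32e0b, 6df749b, b1f5b45, c18fe5d, dbeeb78, e96172b}.
dbeeb78 is among them, so fast-forward is possible.

Yes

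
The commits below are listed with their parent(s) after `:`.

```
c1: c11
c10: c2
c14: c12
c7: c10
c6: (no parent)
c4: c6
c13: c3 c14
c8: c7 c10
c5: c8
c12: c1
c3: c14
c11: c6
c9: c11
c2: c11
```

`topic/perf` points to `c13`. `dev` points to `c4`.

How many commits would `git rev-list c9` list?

3

Walking parent pointers from c9: reachable set = {c11, c6, c9}.
That is 3 commits.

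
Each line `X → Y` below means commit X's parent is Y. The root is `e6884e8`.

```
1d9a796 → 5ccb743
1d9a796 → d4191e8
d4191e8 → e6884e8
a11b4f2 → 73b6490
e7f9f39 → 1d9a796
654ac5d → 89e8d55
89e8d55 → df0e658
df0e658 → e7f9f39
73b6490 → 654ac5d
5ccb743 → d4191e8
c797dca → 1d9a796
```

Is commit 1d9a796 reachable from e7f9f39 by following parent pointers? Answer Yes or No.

Yes

Ancestors of e7f9f39 (commits reachable by following parents): {1d9a796, 5ccb743, d4191e8, e6884e8, e7f9f39}.
1d9a796 is in that set, so it is an ancestor of e7f9f39.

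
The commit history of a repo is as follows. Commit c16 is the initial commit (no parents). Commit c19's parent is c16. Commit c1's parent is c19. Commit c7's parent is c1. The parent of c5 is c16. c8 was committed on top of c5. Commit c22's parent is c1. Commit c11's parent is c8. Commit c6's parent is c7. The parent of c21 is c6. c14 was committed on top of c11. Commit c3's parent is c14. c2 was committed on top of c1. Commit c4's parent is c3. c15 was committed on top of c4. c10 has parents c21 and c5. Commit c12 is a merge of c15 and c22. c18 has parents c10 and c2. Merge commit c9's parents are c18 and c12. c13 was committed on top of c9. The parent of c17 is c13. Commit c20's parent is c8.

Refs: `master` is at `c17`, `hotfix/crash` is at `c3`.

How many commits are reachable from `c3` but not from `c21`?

5

Reachable from c3: {c11, c14, c16, c3, c5, c8}.
Reachable from c21: {c1, c16, c19, c21, c6, c7}.
In c3's history but not c21's: {c11, c14, c3, c5, c8} — 5 commits.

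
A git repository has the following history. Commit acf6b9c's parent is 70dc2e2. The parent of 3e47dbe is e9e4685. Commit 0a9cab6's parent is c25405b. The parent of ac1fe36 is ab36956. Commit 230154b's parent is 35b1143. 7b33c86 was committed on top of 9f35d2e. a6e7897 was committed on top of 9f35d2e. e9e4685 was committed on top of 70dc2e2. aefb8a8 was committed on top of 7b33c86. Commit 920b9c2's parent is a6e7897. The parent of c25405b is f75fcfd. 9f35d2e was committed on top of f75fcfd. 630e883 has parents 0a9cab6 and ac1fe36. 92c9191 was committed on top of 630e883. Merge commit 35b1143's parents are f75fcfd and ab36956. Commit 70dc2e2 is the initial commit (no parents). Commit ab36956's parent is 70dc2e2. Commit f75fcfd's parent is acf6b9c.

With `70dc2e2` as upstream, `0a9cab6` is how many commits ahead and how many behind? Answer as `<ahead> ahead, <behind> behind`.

Reachable from 0a9cab6: {0a9cab6, 70dc2e2, acf6b9c, c25405b, f75fcfd}.
Reachable from 70dc2e2: {70dc2e2}.
Only in 0a9cab6's history (ahead): {0a9cab6, acf6b9c, c25405b, f75fcfd} — 4.
Only in 70dc2e2's history (behind): {} — 0.

4 ahead, 0 behind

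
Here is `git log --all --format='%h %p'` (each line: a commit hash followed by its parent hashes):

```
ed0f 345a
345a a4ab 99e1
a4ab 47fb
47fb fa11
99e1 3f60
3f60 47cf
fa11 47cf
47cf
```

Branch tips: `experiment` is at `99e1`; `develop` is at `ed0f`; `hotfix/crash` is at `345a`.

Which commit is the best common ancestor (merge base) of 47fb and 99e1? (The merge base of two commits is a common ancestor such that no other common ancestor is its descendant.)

47cf

Ancestors of 47fb: {47cf, 47fb, fa11}.
Ancestors of 99e1: {3f60, 47cf, 99e1}.
Common ancestors: {47cf}.
The only common ancestor is 47cf, so it is the merge base.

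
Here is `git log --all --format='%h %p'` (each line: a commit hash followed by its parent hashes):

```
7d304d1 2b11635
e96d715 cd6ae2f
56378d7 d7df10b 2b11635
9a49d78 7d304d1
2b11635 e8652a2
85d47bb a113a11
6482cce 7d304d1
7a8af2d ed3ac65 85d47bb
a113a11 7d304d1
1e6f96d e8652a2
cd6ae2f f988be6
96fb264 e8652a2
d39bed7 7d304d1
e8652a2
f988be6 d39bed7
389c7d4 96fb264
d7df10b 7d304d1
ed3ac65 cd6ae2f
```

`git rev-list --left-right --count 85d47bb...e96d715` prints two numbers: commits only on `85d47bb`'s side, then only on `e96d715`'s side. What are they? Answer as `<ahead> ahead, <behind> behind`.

Reachable from 85d47bb: {2b11635, 7d304d1, 85d47bb, a113a11, e8652a2}.
Reachable from e96d715: {2b11635, 7d304d1, cd6ae2f, d39bed7, e8652a2, e96d715, f988be6}.
Only in 85d47bb's history (ahead): {85d47bb, a113a11} — 2.
Only in e96d715's history (behind): {cd6ae2f, d39bed7, e96d715, f988be6} — 4.

2 ahead, 4 behind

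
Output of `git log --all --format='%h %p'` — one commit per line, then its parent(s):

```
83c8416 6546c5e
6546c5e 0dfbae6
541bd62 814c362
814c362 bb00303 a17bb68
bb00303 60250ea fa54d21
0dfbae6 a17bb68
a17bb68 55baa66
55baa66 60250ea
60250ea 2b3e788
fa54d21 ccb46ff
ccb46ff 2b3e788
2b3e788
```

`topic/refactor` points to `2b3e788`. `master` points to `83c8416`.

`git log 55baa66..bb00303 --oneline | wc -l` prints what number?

3

Reachable from bb00303: {2b3e788, 60250ea, bb00303, ccb46ff, fa54d21}.
Reachable from 55baa66: {2b3e788, 55baa66, 60250ea}.
In bb00303's history but not 55baa66's: {bb00303, ccb46ff, fa54d21} — 3 commits.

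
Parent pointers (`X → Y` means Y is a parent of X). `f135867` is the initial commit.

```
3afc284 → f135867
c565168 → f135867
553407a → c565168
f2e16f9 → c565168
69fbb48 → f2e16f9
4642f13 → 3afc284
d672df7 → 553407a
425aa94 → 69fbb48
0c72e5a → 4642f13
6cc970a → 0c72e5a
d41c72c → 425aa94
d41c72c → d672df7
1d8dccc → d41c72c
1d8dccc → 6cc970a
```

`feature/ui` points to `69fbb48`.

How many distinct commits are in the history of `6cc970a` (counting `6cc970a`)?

Walking parent pointers from 6cc970a: reachable set = {0c72e5a, 3afc284, 4642f13, 6cc970a, f135867}.
That is 5 commits.

5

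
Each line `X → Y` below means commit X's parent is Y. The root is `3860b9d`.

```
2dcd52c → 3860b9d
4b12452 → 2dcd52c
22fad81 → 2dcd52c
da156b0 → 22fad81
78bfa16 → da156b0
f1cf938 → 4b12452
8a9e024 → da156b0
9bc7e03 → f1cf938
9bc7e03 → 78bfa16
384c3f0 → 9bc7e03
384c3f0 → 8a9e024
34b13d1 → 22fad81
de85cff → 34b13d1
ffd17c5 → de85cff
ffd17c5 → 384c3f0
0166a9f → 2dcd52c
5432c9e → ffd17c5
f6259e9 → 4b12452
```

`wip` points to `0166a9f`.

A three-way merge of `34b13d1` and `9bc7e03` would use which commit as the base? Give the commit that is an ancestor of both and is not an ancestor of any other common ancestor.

Ancestors of 34b13d1: {22fad81, 2dcd52c, 34b13d1, 3860b9d}.
Ancestors of 9bc7e03: {22fad81, 2dcd52c, 3860b9d, 4b12452, 78bfa16, 9bc7e03, da156b0, f1cf938}.
Common ancestors: {22fad81, 2dcd52c, 3860b9d}.
Among these, 22fad81 is not an ancestor of any other common ancestor — it is the merge base.

22fad81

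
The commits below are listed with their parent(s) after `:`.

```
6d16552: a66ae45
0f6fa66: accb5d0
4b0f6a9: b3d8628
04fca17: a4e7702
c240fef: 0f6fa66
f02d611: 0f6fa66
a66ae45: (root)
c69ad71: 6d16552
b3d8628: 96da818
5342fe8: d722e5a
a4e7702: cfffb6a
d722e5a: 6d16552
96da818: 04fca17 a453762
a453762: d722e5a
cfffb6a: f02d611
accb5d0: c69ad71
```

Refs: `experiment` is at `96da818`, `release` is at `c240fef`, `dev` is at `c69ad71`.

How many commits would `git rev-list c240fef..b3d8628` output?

8

Reachable from b3d8628: {04fca17, 0f6fa66, 6d16552, 96da818, a453762, a4e7702, a66ae45, accb5d0, b3d8628, c69ad71, cfffb6a, d722e5a, f02d611}.
Reachable from c240fef: {0f6fa66, 6d16552, a66ae45, accb5d0, c240fef, c69ad71}.
In b3d8628's history but not c240fef's: {04fca17, 96da818, a453762, a4e7702, b3d8628, cfffb6a, d722e5a, f02d611} — 8 commits.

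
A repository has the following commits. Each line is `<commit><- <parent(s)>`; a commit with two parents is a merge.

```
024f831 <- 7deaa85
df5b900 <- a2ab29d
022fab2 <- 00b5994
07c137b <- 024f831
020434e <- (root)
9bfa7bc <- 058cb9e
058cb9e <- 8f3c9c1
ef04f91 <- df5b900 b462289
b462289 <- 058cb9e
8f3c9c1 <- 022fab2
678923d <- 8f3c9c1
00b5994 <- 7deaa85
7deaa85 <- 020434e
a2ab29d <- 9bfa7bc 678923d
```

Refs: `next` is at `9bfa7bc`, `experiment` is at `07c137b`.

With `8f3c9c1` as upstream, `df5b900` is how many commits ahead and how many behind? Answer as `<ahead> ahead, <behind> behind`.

Reachable from df5b900: {00b5994, 020434e, 022fab2, 058cb9e, 678923d, 7deaa85, 8f3c9c1, 9bfa7bc, a2ab29d, df5b900}.
Reachable from 8f3c9c1: {00b5994, 020434e, 022fab2, 7deaa85, 8f3c9c1}.
Only in df5b900's history (ahead): {058cb9e, 678923d, 9bfa7bc, a2ab29d, df5b900} — 5.
Only in 8f3c9c1's history (behind): {} — 0.

5 ahead, 0 behind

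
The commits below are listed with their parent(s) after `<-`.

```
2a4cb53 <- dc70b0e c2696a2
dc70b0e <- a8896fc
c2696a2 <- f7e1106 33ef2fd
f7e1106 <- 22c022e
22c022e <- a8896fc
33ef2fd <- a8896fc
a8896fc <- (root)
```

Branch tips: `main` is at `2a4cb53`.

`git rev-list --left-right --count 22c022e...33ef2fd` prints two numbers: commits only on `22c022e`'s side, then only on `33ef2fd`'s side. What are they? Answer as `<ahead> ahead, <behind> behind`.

Reachable from 22c022e: {22c022e, a8896fc}.
Reachable from 33ef2fd: {33ef2fd, a8896fc}.
Only in 22c022e's history (ahead): {22c022e} — 1.
Only in 33ef2fd's history (behind): {33ef2fd} — 1.

1 ahead, 1 behind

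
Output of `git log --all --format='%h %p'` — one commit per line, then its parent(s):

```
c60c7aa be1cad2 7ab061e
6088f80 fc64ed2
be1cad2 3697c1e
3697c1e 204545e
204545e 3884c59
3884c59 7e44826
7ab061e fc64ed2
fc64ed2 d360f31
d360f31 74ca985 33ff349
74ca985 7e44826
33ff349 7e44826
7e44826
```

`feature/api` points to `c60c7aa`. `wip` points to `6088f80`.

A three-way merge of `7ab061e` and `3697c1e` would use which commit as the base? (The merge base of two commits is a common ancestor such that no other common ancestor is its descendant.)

Ancestors of 7ab061e: {33ff349, 74ca985, 7ab061e, 7e44826, d360f31, fc64ed2}.
Ancestors of 3697c1e: {204545e, 3697c1e, 3884c59, 7e44826}.
Common ancestors: {7e44826}.
The only common ancestor is 7e44826, so it is the merge base.

7e44826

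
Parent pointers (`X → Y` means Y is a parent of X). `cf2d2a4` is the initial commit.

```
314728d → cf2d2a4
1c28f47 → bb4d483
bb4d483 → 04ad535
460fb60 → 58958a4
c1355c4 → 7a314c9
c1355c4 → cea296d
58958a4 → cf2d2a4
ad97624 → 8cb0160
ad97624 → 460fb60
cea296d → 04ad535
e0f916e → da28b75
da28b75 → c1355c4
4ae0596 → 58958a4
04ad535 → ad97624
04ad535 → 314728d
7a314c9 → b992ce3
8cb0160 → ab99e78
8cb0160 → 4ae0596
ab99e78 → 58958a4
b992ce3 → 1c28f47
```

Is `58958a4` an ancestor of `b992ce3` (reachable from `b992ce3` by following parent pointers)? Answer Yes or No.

Ancestors of b992ce3 (commits reachable by following parents): {04ad535, 1c28f47, 314728d, 460fb60, 4ae0596, 58958a4, 8cb0160, ab99e78, ad97624, b992ce3, bb4d483, cf2d2a4}.
58958a4 is in that set, so it is an ancestor of b992ce3.

Yes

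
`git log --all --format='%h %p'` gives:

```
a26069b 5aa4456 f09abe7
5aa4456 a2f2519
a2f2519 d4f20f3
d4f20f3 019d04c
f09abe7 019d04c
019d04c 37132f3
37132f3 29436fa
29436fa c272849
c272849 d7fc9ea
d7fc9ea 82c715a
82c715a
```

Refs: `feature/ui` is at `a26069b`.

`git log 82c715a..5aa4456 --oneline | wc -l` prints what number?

8

Reachable from 5aa4456: {019d04c, 29436fa, 37132f3, 5aa4456, 82c715a, a2f2519, c272849, d4f20f3, d7fc9ea}.
Reachable from 82c715a: {82c715a}.
In 5aa4456's history but not 82c715a's: {019d04c, 29436fa, 37132f3, 5aa4456, a2f2519, c272849, d4f20f3, d7fc9ea} — 8 commits.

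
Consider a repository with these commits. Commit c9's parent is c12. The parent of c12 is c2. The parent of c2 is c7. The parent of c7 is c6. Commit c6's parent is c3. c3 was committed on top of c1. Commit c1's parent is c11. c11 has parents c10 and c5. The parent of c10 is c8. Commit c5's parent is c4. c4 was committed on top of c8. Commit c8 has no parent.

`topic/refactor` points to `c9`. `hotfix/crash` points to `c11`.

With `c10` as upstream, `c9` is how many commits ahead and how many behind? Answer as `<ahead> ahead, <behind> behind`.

10 ahead, 0 behind

Reachable from c9: {c1, c10, c11, c12, c2, c3, c4, c5, c6, c7, c8, c9}.
Reachable from c10: {c10, c8}.
Only in c9's history (ahead): {c1, c11, c12, c2, c3, c4, c5, c6, c7, c9} — 10.
Only in c10's history (behind): {} — 0.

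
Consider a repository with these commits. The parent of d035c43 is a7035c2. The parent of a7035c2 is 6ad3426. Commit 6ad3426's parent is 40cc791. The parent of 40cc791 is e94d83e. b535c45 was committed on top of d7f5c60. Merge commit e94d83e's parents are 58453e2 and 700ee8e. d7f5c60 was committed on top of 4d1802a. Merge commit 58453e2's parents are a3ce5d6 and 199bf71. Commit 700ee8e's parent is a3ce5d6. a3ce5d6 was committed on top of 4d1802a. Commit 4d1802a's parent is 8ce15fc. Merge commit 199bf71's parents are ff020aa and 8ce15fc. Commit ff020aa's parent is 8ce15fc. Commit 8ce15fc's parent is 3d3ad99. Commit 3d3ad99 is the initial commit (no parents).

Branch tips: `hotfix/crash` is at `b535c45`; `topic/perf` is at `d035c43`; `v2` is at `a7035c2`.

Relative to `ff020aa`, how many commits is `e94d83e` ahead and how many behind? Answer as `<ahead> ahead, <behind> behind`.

Reachable from e94d83e: {199bf71, 3d3ad99, 4d1802a, 58453e2, 700ee8e, 8ce15fc, a3ce5d6, e94d83e, ff020aa}.
Reachable from ff020aa: {3d3ad99, 8ce15fc, ff020aa}.
Only in e94d83e's history (ahead): {199bf71, 4d1802a, 58453e2, 700ee8e, a3ce5d6, e94d83e} — 6.
Only in ff020aa's history (behind): {} — 0.

6 ahead, 0 behind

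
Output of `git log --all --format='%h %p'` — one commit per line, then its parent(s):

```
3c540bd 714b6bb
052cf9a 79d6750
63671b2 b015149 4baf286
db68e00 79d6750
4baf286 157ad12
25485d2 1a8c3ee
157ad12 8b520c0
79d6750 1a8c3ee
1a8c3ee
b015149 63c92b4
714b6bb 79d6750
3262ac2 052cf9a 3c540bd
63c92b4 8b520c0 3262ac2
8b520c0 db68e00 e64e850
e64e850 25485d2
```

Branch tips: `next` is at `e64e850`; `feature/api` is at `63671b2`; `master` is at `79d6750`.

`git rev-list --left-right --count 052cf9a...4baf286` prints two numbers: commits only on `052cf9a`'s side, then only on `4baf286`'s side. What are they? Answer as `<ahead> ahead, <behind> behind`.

1 ahead, 6 behind

Reachable from 052cf9a: {052cf9a, 1a8c3ee, 79d6750}.
Reachable from 4baf286: {157ad12, 1a8c3ee, 25485d2, 4baf286, 79d6750, 8b520c0, db68e00, e64e850}.
Only in 052cf9a's history (ahead): {052cf9a} — 1.
Only in 4baf286's history (behind): {157ad12, 25485d2, 4baf286, 8b520c0, db68e00, e64e850} — 6.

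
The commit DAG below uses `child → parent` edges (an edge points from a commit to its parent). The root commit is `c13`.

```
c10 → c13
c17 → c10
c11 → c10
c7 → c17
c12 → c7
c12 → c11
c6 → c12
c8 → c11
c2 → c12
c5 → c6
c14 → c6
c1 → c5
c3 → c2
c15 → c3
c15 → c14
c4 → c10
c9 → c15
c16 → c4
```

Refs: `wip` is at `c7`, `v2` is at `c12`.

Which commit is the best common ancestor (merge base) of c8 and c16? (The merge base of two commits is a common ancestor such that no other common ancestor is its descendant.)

Ancestors of c8: {c10, c11, c13, c8}.
Ancestors of c16: {c10, c13, c16, c4}.
Common ancestors: {c10, c13}.
Among these, c10 is not an ancestor of any other common ancestor — it is the merge base.

c10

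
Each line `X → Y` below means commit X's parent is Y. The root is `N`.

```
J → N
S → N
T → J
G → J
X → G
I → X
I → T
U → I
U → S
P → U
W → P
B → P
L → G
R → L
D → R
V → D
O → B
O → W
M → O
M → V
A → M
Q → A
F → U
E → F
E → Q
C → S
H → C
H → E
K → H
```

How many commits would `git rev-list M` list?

17

Walking parent pointers from M: reachable set = {B, D, G, I, J, L, M, N, O, P, R, S, T, U, V, W, X}.
That is 17 commits.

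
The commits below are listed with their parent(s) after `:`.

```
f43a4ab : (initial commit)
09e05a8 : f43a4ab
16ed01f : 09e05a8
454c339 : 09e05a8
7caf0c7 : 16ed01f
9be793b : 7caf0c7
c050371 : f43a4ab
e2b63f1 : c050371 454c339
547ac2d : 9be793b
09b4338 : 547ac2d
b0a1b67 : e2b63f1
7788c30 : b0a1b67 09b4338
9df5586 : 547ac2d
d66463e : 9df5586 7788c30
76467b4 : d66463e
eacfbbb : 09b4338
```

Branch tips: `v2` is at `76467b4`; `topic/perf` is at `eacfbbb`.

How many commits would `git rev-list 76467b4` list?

15

Walking parent pointers from 76467b4: reachable set = {09b4338, 09e05a8, 16ed01f, 454c339, 547ac2d, 76467b4, 7788c30, 7caf0c7, 9be793b, 9df5586, b0a1b67, c050371, d66463e, e2b63f1, f43a4ab}.
That is 15 commits.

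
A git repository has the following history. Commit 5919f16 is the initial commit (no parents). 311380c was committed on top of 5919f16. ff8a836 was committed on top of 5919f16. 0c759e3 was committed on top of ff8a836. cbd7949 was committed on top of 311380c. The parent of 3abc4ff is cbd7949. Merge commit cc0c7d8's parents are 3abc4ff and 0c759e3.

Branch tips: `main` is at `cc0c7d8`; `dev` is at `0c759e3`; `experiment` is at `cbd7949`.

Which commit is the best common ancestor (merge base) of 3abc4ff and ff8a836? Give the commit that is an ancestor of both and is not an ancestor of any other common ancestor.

Ancestors of 3abc4ff: {311380c, 3abc4ff, 5919f16, cbd7949}.
Ancestors of ff8a836: {5919f16, ff8a836}.
Common ancestors: {5919f16}.
The only common ancestor is 5919f16, so it is the merge base.

5919f16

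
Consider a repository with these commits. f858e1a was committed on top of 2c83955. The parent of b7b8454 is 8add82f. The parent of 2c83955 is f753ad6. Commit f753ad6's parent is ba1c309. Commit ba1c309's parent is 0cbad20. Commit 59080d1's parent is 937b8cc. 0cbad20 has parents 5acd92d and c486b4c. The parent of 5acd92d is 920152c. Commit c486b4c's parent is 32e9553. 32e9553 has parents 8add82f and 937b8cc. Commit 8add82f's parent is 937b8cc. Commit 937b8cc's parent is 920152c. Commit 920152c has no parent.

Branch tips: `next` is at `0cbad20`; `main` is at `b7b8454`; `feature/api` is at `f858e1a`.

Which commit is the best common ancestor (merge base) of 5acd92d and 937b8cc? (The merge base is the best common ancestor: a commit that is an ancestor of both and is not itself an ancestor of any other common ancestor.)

Ancestors of 5acd92d: {5acd92d, 920152c}.
Ancestors of 937b8cc: {920152c, 937b8cc}.
Common ancestors: {920152c}.
The only common ancestor is 920152c, so it is the merge base.

920152c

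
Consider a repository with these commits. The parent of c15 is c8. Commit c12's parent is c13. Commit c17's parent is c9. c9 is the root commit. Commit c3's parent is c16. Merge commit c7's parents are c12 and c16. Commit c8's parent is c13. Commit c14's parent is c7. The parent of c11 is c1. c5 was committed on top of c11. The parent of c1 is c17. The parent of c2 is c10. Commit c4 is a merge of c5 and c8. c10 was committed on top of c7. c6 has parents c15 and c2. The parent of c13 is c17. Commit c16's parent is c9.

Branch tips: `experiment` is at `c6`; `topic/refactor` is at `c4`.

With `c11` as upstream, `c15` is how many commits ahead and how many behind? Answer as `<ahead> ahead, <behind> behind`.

Reachable from c15: {c13, c15, c17, c8, c9}.
Reachable from c11: {c1, c11, c17, c9}.
Only in c15's history (ahead): {c13, c15, c8} — 3.
Only in c11's history (behind): {c1, c11} — 2.

3 ahead, 2 behind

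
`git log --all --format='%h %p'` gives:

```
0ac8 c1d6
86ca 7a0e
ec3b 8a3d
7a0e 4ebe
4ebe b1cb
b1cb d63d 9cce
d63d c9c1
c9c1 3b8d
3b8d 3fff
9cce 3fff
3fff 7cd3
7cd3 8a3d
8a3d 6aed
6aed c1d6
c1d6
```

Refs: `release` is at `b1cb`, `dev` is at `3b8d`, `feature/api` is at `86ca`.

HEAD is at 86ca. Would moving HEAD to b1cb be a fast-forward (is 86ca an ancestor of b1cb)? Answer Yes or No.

No

A fast-forward from 86ca to b1cb is possible iff 86ca is an ancestor of b1cb.
Ancestors of b1cb: {3b8d, 3fff, 6aed, 7cd3, 8a3d, 9cce, b1cb, c1d6, c9c1, d63d}.
86ca is not among them, so fast-forward is not possible.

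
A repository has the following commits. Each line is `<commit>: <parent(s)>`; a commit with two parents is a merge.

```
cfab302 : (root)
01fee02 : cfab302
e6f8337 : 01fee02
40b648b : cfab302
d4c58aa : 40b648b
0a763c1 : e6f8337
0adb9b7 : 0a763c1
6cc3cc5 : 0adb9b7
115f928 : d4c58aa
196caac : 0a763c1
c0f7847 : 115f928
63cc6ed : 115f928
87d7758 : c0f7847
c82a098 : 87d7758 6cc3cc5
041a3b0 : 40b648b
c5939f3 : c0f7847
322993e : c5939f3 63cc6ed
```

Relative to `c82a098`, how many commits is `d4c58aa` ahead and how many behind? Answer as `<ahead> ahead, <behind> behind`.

Reachable from d4c58aa: {40b648b, cfab302, d4c58aa}.
Reachable from c82a098: {01fee02, 0a763c1, 0adb9b7, 115f928, 40b648b, 6cc3cc5, 87d7758, c0f7847, c82a098, cfab302, d4c58aa, e6f8337}.
Only in d4c58aa's history (ahead): {} — 0.
Only in c82a098's history (behind): {01fee02, 0a763c1, 0adb9b7, 115f928, 6cc3cc5, 87d7758, c0f7847, c82a098, e6f8337} — 9.

0 ahead, 9 behind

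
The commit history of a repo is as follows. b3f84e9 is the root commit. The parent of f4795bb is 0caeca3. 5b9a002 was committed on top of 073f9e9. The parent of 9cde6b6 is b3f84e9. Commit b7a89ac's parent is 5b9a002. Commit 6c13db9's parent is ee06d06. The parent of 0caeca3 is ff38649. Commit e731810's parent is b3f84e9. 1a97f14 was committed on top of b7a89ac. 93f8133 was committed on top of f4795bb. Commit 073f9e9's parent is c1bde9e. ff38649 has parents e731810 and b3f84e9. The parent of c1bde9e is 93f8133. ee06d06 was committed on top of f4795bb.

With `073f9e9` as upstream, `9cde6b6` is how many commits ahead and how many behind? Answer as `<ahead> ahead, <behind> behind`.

Reachable from 9cde6b6: {9cde6b6, b3f84e9}.
Reachable from 073f9e9: {073f9e9, 0caeca3, 93f8133, b3f84e9, c1bde9e, e731810, f4795bb, ff38649}.
Only in 9cde6b6's history (ahead): {9cde6b6} — 1.
Only in 073f9e9's history (behind): {073f9e9, 0caeca3, 93f8133, c1bde9e, e731810, f4795bb, ff38649} — 7.

1 ahead, 7 behind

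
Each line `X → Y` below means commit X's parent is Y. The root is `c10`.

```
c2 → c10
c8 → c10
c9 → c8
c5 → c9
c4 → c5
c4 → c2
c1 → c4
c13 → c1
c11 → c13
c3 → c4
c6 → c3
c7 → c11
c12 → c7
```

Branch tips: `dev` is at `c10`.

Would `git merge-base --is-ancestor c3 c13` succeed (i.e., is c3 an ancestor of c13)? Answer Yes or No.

Ancestors of c13: {c1, c10, c13, c2, c4, c5, c8, c9}.
c3 is not in that set, so it is not an ancestor of c13.

No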